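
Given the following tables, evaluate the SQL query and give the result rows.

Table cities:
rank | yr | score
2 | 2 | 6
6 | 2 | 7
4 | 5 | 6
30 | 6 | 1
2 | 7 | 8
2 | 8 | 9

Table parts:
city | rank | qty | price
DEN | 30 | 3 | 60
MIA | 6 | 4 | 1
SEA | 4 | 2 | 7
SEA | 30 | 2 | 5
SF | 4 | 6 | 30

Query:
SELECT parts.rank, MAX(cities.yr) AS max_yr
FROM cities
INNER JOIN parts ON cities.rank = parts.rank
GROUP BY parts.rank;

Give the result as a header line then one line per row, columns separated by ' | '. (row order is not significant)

== RESULT ==
parts.rank | max_yr
6 | 2
4 | 5
30 | 6

Derivation:
After JOIN parts (5 rows):
cities.rank | cities.yr | cities.score | parts.city | parts.rank | parts.qty | parts.price
6 | 2 | 7 | MIA | 6 | 4 | 1
4 | 5 | 6 | SEA | 4 | 2 | 7
4 | 5 | 6 | SF | 4 | 6 | 30
30 | 6 | 1 | DEN | 30 | 3 | 60
30 | 6 | 1 | SEA | 30 | 2 | 5
After GROUP BY (3 rows):
parts.rank | max_yr
6 | 2
4 | 5
30 | 6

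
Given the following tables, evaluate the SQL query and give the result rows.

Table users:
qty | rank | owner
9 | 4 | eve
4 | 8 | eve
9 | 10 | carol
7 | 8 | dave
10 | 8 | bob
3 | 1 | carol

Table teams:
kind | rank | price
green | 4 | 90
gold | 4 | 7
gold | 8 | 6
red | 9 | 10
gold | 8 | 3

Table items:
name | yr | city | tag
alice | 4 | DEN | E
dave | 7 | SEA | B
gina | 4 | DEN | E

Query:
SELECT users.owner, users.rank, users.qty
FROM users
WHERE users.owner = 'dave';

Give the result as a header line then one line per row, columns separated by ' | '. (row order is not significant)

== RESULT ==
users.owner | users.rank | users.qty
dave | 8 | 7

Derivation:
After WHERE (1 rows):
users.qty | users.rank | users.owner
7 | 8 | dave
After SELECT (1 rows):
users.owner | users.rank | users.qty
dave | 8 | 7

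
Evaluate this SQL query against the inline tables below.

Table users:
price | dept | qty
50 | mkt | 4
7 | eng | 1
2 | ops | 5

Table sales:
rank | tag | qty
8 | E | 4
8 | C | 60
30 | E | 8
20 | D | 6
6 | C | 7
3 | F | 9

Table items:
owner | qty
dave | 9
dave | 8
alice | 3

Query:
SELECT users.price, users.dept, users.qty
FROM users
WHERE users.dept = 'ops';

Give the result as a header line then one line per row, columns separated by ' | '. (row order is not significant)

After WHERE (1 rows):
users.price | users.dept | users.qty
2 | ops | 5
After SELECT (1 rows):
users.price | users.dept | users.qty
2 | ops | 5

== RESULT ==
users.price | users.dept | users.qty
2 | ops | 5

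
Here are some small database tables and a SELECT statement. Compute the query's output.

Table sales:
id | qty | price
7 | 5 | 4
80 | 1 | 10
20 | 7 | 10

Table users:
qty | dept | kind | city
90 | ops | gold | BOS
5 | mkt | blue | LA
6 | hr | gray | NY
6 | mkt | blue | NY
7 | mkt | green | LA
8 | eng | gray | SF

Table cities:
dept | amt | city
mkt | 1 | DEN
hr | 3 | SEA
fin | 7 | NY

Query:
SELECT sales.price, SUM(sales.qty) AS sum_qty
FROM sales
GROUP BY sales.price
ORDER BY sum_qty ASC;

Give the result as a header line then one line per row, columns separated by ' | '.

== RESULT ==
sales.price | sum_qty
4 | 5
10 | 8

Derivation:
After GROUP BY (2 rows):
sales.price | sum_qty
4 | 5
10 | 8
After ORDER BY (2 rows):
sales.price | sum_qty
4 | 5
10 | 8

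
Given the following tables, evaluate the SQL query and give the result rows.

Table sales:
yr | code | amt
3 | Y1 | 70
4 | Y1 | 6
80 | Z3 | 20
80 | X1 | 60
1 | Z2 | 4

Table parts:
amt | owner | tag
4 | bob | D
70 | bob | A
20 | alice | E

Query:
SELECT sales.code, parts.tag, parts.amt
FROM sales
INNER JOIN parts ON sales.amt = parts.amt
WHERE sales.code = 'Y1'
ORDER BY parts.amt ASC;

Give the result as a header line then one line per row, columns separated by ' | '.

== RESULT ==
sales.code | parts.tag | parts.amt
Y1 | A | 70

Derivation:
After JOIN parts (3 rows):
sales.yr | sales.code | sales.amt | parts.amt | parts.owner | parts.tag
3 | Y1 | 70 | 70 | bob | A
80 | Z3 | 20 | 20 | alice | E
1 | Z2 | 4 | 4 | bob | D
After WHERE (1 rows):
sales.yr | sales.code | sales.amt | parts.amt | parts.owner | parts.tag
3 | Y1 | 70 | 70 | bob | A
After SELECT (1 rows):
sales.code | parts.tag | parts.amt
Y1 | A | 70
After ORDER BY (1 rows):
sales.code | parts.tag | parts.amt
Y1 | A | 70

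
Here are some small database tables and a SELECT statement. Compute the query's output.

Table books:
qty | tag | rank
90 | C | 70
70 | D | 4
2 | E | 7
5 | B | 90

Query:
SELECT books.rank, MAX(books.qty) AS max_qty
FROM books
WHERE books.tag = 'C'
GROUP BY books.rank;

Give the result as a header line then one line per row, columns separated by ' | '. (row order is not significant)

== RESULT ==
books.rank | max_qty
70 | 90

Derivation:
After WHERE (1 rows):
books.qty | books.tag | books.rank
90 | C | 70
After GROUP BY (1 rows):
books.rank | max_qty
70 | 90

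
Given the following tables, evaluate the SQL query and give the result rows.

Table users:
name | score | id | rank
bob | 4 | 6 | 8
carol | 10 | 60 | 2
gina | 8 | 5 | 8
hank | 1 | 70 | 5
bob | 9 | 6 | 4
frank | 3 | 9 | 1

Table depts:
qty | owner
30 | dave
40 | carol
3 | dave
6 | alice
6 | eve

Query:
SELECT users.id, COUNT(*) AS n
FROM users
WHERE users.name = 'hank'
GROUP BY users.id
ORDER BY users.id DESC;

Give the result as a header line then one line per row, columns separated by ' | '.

== RESULT ==
users.id | n
70 | 1

Derivation:
After WHERE (1 rows):
users.name | users.score | users.id | users.rank
hank | 1 | 70 | 5
After GROUP BY (1 rows):
users.id | n
70 | 1
After ORDER BY (1 rows):
users.id | n
70 | 1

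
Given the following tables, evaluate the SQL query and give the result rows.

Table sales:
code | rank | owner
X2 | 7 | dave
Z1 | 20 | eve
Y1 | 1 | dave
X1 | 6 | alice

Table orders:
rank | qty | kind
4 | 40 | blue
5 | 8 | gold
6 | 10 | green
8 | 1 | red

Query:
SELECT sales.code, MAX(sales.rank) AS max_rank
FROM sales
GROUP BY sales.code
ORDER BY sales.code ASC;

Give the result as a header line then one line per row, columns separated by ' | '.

After GROUP BY (4 rows):
sales.code | max_rank
X2 | 7
Z1 | 20
Y1 | 1
X1 | 6
After ORDER BY (4 rows):
sales.code | max_rank
X1 | 6
X2 | 7
Y1 | 1
Z1 | 20

== RESULT ==
sales.code | max_rank
X1 | 6
X2 | 7
Y1 | 1
Z1 | 20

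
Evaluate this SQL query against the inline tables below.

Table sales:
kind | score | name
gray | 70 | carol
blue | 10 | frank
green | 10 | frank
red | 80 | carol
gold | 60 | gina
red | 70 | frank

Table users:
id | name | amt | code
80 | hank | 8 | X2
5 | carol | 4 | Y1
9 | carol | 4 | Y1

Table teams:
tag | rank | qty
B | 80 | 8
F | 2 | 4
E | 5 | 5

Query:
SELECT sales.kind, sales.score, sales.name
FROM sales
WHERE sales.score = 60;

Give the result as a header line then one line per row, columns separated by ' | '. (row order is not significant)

== RESULT ==
sales.kind | sales.score | sales.name
gold | 60 | gina

Derivation:
After WHERE (1 rows):
sales.kind | sales.score | sales.name
gold | 60 | gina
After SELECT (1 rows):
sales.kind | sales.score | sales.name
gold | 60 | gina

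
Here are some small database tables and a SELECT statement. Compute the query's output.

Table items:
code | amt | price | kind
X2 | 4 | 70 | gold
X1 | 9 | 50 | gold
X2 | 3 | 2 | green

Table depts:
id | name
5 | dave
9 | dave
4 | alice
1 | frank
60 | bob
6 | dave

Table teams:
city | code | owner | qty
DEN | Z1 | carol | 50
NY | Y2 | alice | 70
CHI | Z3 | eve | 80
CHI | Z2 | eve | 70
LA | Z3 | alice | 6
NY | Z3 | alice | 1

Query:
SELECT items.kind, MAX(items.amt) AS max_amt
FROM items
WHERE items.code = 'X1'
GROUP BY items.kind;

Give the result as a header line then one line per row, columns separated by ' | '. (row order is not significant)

== RESULT ==
items.kind | max_amt
gold | 9

Derivation:
After WHERE (1 rows):
items.code | items.amt | items.price | items.kind
X1 | 9 | 50 | gold
After GROUP BY (1 rows):
items.kind | max_amt
gold | 9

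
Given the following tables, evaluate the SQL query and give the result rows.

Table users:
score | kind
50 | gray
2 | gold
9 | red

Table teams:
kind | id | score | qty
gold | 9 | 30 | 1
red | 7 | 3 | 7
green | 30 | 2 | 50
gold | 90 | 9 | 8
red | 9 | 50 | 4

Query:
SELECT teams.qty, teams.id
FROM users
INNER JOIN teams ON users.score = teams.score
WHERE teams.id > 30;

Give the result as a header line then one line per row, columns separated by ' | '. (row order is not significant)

== RESULT ==
teams.qty | teams.id
8 | 90

Derivation:
After JOIN teams (3 rows):
users.score | users.kind | teams.kind | teams.id | teams.score | teams.qty
50 | gray | red | 9 | 50 | 4
2 | gold | green | 30 | 2 | 50
9 | red | gold | 90 | 9 | 8
After WHERE (1 rows):
users.score | users.kind | teams.kind | teams.id | teams.score | teams.qty
9 | red | gold | 90 | 9 | 8
After SELECT (1 rows):
teams.qty | teams.id
8 | 90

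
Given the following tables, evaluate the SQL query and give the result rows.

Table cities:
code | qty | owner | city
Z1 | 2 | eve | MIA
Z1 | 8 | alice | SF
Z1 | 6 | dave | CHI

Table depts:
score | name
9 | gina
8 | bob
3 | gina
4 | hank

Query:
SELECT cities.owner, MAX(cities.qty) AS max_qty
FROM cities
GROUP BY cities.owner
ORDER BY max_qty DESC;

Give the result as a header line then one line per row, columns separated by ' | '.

After GROUP BY (3 rows):
cities.owner | max_qty
eve | 2
alice | 8
dave | 6
After ORDER BY (3 rows):
cities.owner | max_qty
alice | 8
dave | 6
eve | 2

== RESULT ==
cities.owner | max_qty
alice | 8
dave | 6
eve | 2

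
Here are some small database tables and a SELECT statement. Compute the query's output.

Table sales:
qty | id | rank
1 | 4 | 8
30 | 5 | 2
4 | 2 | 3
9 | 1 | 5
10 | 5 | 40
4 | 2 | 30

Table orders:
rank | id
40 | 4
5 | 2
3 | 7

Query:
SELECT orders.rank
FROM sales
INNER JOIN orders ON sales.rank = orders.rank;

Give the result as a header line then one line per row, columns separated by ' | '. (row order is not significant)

After JOIN orders (3 rows):
sales.qty | sales.id | sales.rank | orders.rank | orders.id
4 | 2 | 3 | 3 | 7
9 | 1 | 5 | 5 | 2
10 | 5 | 40 | 40 | 4
After SELECT (3 rows):
orders.rank
3
5
40

== RESULT ==
orders.rank
3
5
40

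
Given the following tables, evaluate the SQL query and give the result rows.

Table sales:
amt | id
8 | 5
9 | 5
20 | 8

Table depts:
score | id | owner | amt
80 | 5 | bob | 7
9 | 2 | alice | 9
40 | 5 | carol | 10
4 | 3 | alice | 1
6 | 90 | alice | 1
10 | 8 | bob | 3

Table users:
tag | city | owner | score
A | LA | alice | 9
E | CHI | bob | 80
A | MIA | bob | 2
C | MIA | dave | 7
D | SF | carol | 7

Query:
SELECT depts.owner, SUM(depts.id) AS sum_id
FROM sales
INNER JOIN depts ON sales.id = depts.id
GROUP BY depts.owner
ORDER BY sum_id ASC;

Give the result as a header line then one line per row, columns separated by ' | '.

After JOIN depts (5 rows):
sales.amt | sales.id | depts.score | depts.id | depts.owner | depts.amt
8 | 5 | 80 | 5 | bob | 7
8 | 5 | 40 | 5 | carol | 10
9 | 5 | 80 | 5 | bob | 7
9 | 5 | 40 | 5 | carol | 10
20 | 8 | 10 | 8 | bob | 3
After GROUP BY (2 rows):
depts.owner | sum_id
bob | 18
carol | 10
After ORDER BY (2 rows):
depts.owner | sum_id
carol | 10
bob | 18

== RESULT ==
depts.owner | sum_id
carol | 10
bob | 18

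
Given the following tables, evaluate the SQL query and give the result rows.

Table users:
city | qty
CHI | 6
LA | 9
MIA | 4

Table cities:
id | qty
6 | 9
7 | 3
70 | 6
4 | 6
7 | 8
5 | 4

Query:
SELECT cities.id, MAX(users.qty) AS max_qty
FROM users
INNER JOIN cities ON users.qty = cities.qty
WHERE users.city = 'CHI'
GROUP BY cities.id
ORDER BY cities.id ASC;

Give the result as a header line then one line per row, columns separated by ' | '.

== RESULT ==
cities.id | max_qty
4 | 6
70 | 6

Derivation:
After JOIN cities (4 rows):
users.city | users.qty | cities.id | cities.qty
CHI | 6 | 70 | 6
CHI | 6 | 4 | 6
LA | 9 | 6 | 9
MIA | 4 | 5 | 4
After WHERE (2 rows):
users.city | users.qty | cities.id | cities.qty
CHI | 6 | 70 | 6
CHI | 6 | 4 | 6
After GROUP BY (2 rows):
cities.id | max_qty
70 | 6
4 | 6
After ORDER BY (2 rows):
cities.id | max_qty
4 | 6
70 | 6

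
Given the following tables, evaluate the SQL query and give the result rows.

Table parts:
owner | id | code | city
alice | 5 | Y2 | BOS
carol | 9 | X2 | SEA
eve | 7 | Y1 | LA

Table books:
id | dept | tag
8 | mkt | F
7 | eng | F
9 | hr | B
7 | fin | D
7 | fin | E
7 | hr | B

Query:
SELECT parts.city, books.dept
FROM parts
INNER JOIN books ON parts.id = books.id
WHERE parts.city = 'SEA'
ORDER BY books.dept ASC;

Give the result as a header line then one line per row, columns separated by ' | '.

After JOIN books (5 rows):
parts.owner | parts.id | parts.code | parts.city | books.id | books.dept | books.tag
carol | 9 | X2 | SEA | 9 | hr | B
eve | 7 | Y1 | LA | 7 | eng | F
eve | 7 | Y1 | LA | 7 | fin | D
eve | 7 | Y1 | LA | 7 | fin | E
eve | 7 | Y1 | LA | 7 | hr | B
After WHERE (1 rows):
parts.owner | parts.id | parts.code | parts.city | books.id | books.dept | books.tag
carol | 9 | X2 | SEA | 9 | hr | B
After SELECT (1 rows):
parts.city | books.dept
SEA | hr
After ORDER BY (1 rows):
parts.city | books.dept
SEA | hr

== RESULT ==
parts.city | books.dept
SEA | hr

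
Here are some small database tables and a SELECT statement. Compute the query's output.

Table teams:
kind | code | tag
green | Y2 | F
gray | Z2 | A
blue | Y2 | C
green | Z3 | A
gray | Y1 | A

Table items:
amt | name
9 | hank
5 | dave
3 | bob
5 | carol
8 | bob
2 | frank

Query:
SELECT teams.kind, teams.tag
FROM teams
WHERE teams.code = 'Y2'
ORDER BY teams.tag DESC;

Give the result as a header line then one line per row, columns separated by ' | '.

== RESULT ==
teams.kind | teams.tag
green | F
blue | C

Derivation:
After WHERE (2 rows):
teams.kind | teams.code | teams.tag
green | Y2 | F
blue | Y2 | C
After SELECT (2 rows):
teams.kind | teams.tag
green | F
blue | C
After ORDER BY (2 rows):
teams.kind | teams.tag
green | F
blue | C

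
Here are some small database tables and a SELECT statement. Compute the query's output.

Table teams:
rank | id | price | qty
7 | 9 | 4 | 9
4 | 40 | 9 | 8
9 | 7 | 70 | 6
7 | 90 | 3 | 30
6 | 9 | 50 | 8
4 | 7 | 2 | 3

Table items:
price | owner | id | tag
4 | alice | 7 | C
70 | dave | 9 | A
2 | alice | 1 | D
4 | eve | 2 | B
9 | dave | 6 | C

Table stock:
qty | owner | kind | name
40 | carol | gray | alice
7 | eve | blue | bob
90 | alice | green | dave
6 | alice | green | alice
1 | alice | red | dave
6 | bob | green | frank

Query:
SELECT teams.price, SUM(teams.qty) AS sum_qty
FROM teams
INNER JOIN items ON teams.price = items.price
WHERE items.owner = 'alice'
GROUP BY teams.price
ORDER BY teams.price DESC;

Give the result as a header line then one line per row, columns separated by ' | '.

== RESULT ==
teams.price | sum_qty
4 | 9
2 | 3

Derivation:
After JOIN items (5 rows):
teams.rank | teams.id | teams.price | teams.qty | items.price | items.owner | items.id | items.tag
7 | 9 | 4 | 9 | 4 | alice | 7 | C
7 | 9 | 4 | 9 | 4 | eve | 2 | B
4 | 40 | 9 | 8 | 9 | dave | 6 | C
9 | 7 | 70 | 6 | 70 | dave | 9 | A
4 | 7 | 2 | 3 | 2 | alice | 1 | D
After WHERE (2 rows):
teams.rank | teams.id | teams.price | teams.qty | items.price | items.owner | items.id | items.tag
7 | 9 | 4 | 9 | 4 | alice | 7 | C
4 | 7 | 2 | 3 | 2 | alice | 1 | D
After GROUP BY (2 rows):
teams.price | sum_qty
4 | 9
2 | 3
After ORDER BY (2 rows):
teams.price | sum_qty
4 | 9
2 | 3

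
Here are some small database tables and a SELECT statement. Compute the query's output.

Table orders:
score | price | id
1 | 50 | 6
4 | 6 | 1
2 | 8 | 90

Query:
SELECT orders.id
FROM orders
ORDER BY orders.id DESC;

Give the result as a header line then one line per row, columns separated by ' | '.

== RESULT ==
orders.id
90
6
1

Derivation:
After SELECT (3 rows):
orders.id
6
1
90
After ORDER BY (3 rows):
orders.id
90
6
1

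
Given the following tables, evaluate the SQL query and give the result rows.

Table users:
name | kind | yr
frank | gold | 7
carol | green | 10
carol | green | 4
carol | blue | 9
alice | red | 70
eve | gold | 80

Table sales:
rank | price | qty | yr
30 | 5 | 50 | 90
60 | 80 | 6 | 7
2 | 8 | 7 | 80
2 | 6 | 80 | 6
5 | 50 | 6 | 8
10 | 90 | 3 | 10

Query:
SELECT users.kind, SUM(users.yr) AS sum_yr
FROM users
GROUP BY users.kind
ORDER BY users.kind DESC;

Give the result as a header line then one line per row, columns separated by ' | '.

After GROUP BY (4 rows):
users.kind | sum_yr
gold | 87
green | 14
blue | 9
red | 70
After ORDER BY (4 rows):
users.kind | sum_yr
red | 70
green | 14
gold | 87
blue | 9

== RESULT ==
users.kind | sum_yr
red | 70
green | 14
gold | 87
blue | 9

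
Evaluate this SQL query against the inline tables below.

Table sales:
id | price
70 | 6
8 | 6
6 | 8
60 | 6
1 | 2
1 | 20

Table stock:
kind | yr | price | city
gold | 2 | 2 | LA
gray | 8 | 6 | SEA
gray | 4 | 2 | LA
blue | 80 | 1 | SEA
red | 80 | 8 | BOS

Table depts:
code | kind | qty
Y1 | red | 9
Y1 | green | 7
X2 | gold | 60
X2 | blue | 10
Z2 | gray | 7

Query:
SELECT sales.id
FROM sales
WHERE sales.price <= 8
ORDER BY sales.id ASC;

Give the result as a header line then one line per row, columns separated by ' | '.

== RESULT ==
sales.id
1
6
8
60
70

Derivation:
After WHERE (5 rows):
sales.id | sales.price
70 | 6
8 | 6
6 | 8
60 | 6
1 | 2
After SELECT (5 rows):
sales.id
70
8
6
60
1
After ORDER BY (5 rows):
sales.id
1
6
8
60
70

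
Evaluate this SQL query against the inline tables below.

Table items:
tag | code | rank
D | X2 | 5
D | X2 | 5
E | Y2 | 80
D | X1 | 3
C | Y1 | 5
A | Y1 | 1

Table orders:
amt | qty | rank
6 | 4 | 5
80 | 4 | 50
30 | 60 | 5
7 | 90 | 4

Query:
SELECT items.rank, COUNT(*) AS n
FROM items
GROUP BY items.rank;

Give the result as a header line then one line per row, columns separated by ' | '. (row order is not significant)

== RESULT ==
items.rank | n
5 | 3
80 | 1
3 | 1
1 | 1

Derivation:
After GROUP BY (4 rows):
items.rank | n
5 | 3
80 | 1
3 | 1
1 | 1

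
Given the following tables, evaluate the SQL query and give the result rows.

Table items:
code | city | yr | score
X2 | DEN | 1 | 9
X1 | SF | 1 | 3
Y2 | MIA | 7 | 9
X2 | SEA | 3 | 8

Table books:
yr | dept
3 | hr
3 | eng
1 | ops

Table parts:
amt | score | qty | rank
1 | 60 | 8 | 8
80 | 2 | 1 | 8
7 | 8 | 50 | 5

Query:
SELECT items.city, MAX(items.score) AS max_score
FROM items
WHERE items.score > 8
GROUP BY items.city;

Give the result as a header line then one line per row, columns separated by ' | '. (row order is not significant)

== RESULT ==
items.city | max_score
DEN | 9
MIA | 9

Derivation:
After WHERE (2 rows):
items.code | items.city | items.yr | items.score
X2 | DEN | 1 | 9
Y2 | MIA | 7 | 9
After GROUP BY (2 rows):
items.city | max_score
DEN | 9
MIA | 9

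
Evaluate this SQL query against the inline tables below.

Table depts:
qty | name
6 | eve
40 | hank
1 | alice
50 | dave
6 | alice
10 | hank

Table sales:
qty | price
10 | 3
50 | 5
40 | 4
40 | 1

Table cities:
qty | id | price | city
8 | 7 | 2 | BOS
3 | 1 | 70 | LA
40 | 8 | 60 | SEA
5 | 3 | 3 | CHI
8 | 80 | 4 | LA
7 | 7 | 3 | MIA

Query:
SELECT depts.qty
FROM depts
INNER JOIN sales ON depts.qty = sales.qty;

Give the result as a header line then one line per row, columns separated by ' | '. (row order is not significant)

After JOIN sales (4 rows):
depts.qty | depts.name | sales.qty | sales.price
40 | hank | 40 | 4
40 | hank | 40 | 1
50 | dave | 50 | 5
10 | hank | 10 | 3
After SELECT (4 rows):
depts.qty
40
40
50
10

== RESULT ==
depts.qty
40
40
50
10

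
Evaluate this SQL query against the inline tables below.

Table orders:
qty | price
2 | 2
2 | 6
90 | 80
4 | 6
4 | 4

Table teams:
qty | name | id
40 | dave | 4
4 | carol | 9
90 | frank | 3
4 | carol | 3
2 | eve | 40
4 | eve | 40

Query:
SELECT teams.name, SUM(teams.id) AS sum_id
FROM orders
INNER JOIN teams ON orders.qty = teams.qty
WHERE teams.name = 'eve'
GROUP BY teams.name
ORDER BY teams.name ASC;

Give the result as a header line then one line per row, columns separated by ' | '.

After JOIN teams (9 rows):
orders.qty | orders.price | teams.qty | teams.name | teams.id
2 | 2 | 2 | eve | 40
2 | 6 | 2 | eve | 40
90 | 80 | 90 | frank | 3
4 | 6 | 4 | carol | 9
4 | 6 | 4 | carol | 3
4 | 6 | 4 | eve | 40
4 | 4 | 4 | carol | 9
4 | 4 | 4 | carol | 3
4 | 4 | 4 | eve | 40
After WHERE (4 rows):
orders.qty | orders.price | teams.qty | teams.name | teams.id
2 | 2 | 2 | eve | 40
2 | 6 | 2 | eve | 40
4 | 6 | 4 | eve | 40
4 | 4 | 4 | eve | 40
After GROUP BY (1 rows):
teams.name | sum_id
eve | 160
After ORDER BY (1 rows):
teams.name | sum_id
eve | 160

== RESULT ==
teams.name | sum_id
eve | 160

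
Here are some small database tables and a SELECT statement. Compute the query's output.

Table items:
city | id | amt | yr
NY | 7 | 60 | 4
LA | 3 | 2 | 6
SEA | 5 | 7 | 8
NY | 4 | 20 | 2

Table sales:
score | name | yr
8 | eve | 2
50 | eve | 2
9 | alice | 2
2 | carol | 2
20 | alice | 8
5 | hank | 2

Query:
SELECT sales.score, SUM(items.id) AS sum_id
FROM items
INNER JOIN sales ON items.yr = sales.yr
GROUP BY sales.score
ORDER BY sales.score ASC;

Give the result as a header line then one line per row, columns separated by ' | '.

== RESULT ==
sales.score | sum_id
2 | 4
5 | 4
8 | 4
9 | 4
20 | 5
50 | 4

Derivation:
After JOIN sales (6 rows):
items.city | items.id | items.amt | items.yr | sales.score | sales.name | sales.yr
SEA | 5 | 7 | 8 | 20 | alice | 8
NY | 4 | 20 | 2 | 8 | eve | 2
NY | 4 | 20 | 2 | 50 | eve | 2
NY | 4 | 20 | 2 | 9 | alice | 2
NY | 4 | 20 | 2 | 2 | carol | 2
NY | 4 | 20 | 2 | 5 | hank | 2
After GROUP BY (6 rows):
sales.score | sum_id
20 | 5
8 | 4
50 | 4
9 | 4
2 | 4
5 | 4
After ORDER BY (6 rows):
sales.score | sum_id
2 | 4
5 | 4
8 | 4
9 | 4
20 | 5
50 | 4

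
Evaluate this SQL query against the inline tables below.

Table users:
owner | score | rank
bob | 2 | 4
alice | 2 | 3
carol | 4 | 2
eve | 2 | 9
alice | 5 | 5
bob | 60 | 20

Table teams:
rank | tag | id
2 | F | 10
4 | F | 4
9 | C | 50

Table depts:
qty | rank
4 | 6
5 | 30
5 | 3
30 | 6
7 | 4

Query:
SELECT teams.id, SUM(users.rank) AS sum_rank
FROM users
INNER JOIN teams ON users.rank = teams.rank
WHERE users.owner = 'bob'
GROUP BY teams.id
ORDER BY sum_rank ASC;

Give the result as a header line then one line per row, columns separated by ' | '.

After JOIN teams (3 rows):
users.owner | users.score | users.rank | teams.rank | teams.tag | teams.id
bob | 2 | 4 | 4 | F | 4
carol | 4 | 2 | 2 | F | 10
eve | 2 | 9 | 9 | C | 50
After WHERE (1 rows):
users.owner | users.score | users.rank | teams.rank | teams.tag | teams.id
bob | 2 | 4 | 4 | F | 4
After GROUP BY (1 rows):
teams.id | sum_rank
4 | 4
After ORDER BY (1 rows):
teams.id | sum_rank
4 | 4

== RESULT ==
teams.id | sum_rank
4 | 4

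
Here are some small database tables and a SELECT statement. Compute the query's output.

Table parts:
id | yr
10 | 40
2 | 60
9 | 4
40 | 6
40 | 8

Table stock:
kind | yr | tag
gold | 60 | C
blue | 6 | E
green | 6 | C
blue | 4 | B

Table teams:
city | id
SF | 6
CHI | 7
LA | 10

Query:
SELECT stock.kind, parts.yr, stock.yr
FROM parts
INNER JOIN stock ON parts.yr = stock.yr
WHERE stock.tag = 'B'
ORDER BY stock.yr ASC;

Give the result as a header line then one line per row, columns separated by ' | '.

== RESULT ==
stock.kind | parts.yr | stock.yr
blue | 4 | 4

Derivation:
After JOIN stock (4 rows):
parts.id | parts.yr | stock.kind | stock.yr | stock.tag
2 | 60 | gold | 60 | C
9 | 4 | blue | 4 | B
40 | 6 | blue | 6 | E
40 | 6 | green | 6 | C
After WHERE (1 rows):
parts.id | parts.yr | stock.kind | stock.yr | stock.tag
9 | 4 | blue | 4 | B
After SELECT (1 rows):
stock.kind | parts.yr | stock.yr
blue | 4 | 4
After ORDER BY (1 rows):
stock.kind | parts.yr | stock.yr
blue | 4 | 4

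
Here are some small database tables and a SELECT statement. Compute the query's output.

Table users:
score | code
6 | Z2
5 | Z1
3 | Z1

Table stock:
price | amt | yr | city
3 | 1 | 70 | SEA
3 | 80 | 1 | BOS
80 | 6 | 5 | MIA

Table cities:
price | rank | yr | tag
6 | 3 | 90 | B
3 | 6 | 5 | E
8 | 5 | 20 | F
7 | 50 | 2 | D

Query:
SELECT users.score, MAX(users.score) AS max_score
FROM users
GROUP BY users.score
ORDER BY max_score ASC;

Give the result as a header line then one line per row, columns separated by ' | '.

After GROUP BY (3 rows):
users.score | max_score
6 | 6
5 | 5
3 | 3
After ORDER BY (3 rows):
users.score | max_score
3 | 3
5 | 5
6 | 6

== RESULT ==
users.score | max_score
3 | 3
5 | 5
6 | 6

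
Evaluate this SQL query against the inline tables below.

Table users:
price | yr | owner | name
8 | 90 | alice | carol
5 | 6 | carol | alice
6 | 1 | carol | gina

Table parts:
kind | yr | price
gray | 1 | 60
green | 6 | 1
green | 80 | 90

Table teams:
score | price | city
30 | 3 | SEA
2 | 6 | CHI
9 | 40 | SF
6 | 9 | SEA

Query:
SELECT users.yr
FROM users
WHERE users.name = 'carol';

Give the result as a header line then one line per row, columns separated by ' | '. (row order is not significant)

After WHERE (1 rows):
users.price | users.yr | users.owner | users.name
8 | 90 | alice | carol
After SELECT (1 rows):
users.yr
90

== RESULT ==
users.yr
90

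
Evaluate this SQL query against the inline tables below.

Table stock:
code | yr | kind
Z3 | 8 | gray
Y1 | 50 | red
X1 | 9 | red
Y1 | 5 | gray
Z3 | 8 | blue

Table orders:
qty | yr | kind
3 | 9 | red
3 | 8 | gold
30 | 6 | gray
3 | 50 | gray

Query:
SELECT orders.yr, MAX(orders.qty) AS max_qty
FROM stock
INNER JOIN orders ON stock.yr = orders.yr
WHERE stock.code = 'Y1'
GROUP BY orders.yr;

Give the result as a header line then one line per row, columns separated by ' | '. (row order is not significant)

== RESULT ==
orders.yr | max_qty
50 | 3

Derivation:
After JOIN orders (4 rows):
stock.code | stock.yr | stock.kind | orders.qty | orders.yr | orders.kind
Z3 | 8 | gray | 3 | 8 | gold
Y1 | 50 | red | 3 | 50 | gray
X1 | 9 | red | 3 | 9 | red
Z3 | 8 | blue | 3 | 8 | gold
After WHERE (1 rows):
stock.code | stock.yr | stock.kind | orders.qty | orders.yr | orders.kind
Y1 | 50 | red | 3 | 50 | gray
After GROUP BY (1 rows):
orders.yr | max_qty
50 | 3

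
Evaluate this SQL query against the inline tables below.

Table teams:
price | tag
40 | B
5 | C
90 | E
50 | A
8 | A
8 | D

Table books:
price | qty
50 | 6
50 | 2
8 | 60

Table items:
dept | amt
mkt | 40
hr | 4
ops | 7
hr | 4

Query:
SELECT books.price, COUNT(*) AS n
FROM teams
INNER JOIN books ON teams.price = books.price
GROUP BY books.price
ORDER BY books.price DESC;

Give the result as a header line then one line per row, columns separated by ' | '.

After JOIN books (4 rows):
teams.price | teams.tag | books.price | books.qty
50 | A | 50 | 6
50 | A | 50 | 2
8 | A | 8 | 60
8 | D | 8 | 60
After GROUP BY (2 rows):
books.price | n
50 | 2
8 | 2
After ORDER BY (2 rows):
books.price | n
50 | 2
8 | 2

== RESULT ==
books.price | n
50 | 2
8 | 2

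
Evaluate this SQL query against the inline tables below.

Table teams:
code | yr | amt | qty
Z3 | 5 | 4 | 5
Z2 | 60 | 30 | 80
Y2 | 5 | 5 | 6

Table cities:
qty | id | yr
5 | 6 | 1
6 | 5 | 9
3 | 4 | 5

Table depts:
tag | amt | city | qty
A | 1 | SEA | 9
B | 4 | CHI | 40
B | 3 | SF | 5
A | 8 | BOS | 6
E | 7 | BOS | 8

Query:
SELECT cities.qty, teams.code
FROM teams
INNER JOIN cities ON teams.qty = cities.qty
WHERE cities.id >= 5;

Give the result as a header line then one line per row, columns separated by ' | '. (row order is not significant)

== RESULT ==
cities.qty | teams.code
5 | Z3
6 | Y2

Derivation:
After JOIN cities (2 rows):
teams.code | teams.yr | teams.amt | teams.qty | cities.qty | cities.id | cities.yr
Z3 | 5 | 4 | 5 | 5 | 6 | 1
Y2 | 5 | 5 | 6 | 6 | 5 | 9
After WHERE (2 rows):
teams.code | teams.yr | teams.amt | teams.qty | cities.qty | cities.id | cities.yr
Z3 | 5 | 4 | 5 | 5 | 6 | 1
Y2 | 5 | 5 | 6 | 6 | 5 | 9
After SELECT (2 rows):
cities.qty | teams.code
5 | Z3
6 | Y2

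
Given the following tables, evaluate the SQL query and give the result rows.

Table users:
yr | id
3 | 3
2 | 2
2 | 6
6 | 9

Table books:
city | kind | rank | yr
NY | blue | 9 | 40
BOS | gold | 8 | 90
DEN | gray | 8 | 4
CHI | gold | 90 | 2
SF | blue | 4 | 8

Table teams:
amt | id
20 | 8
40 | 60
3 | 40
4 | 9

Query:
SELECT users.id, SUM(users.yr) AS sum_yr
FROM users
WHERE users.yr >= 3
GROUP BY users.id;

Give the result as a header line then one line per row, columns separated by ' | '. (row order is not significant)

== RESULT ==
users.id | sum_yr
3 | 3
9 | 6

Derivation:
After WHERE (2 rows):
users.yr | users.id
3 | 3
6 | 9
After GROUP BY (2 rows):
users.id | sum_yr
3 | 3
9 | 6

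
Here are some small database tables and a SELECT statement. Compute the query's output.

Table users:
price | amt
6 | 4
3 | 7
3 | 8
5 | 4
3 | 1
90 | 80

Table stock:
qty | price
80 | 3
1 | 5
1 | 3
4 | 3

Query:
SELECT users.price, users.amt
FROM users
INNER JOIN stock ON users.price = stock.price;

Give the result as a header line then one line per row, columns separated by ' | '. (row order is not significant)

After JOIN stock (10 rows):
users.price | users.amt | stock.qty | stock.price
3 | 7 | 80 | 3
3 | 7 | 1 | 3
3 | 7 | 4 | 3
3 | 8 | 80 | 3
3 | 8 | 1 | 3
3 | 8 | 4 | 3
5 | 4 | 1 | 5
3 | 1 | 80 | 3
3 | 1 | 1 | 3
3 | 1 | 4 | 3
After SELECT (10 rows):
users.price | users.amt
3 | 7
3 | 7
3 | 7
3 | 8
3 | 8
3 | 8
5 | 4
3 | 1
3 | 1
3 | 1

== RESULT ==
users.price | users.amt
3 | 7
3 | 7
3 | 7
3 | 8
3 | 8
3 | 8
5 | 4
3 | 1
3 | 1
3 | 1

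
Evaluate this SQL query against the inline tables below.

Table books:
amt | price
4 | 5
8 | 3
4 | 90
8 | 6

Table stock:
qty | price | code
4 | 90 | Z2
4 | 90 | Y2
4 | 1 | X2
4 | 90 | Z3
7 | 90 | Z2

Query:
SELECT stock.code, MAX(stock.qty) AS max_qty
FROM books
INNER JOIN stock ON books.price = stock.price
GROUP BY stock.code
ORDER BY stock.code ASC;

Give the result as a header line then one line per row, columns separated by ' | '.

== RESULT ==
stock.code | max_qty
Y2 | 4
Z2 | 7
Z3 | 4

Derivation:
After JOIN stock (4 rows):
books.amt | books.price | stock.qty | stock.price | stock.code
4 | 90 | 4 | 90 | Z2
4 | 90 | 4 | 90 | Y2
4 | 90 | 4 | 90 | Z3
4 | 90 | 7 | 90 | Z2
After GROUP BY (3 rows):
stock.code | max_qty
Z2 | 7
Y2 | 4
Z3 | 4
After ORDER BY (3 rows):
stock.code | max_qty
Y2 | 4
Z2 | 7
Z3 | 4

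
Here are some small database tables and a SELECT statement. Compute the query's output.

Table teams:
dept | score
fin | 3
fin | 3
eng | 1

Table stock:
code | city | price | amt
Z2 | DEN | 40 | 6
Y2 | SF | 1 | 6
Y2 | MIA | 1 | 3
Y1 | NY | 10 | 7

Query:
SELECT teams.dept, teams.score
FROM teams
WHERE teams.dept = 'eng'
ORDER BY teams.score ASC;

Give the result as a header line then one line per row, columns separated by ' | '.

After WHERE (1 rows):
teams.dept | teams.score
eng | 1
After SELECT (1 rows):
teams.dept | teams.score
eng | 1
After ORDER BY (1 rows):
teams.dept | teams.score
eng | 1

== RESULT ==
teams.dept | teams.score
eng | 1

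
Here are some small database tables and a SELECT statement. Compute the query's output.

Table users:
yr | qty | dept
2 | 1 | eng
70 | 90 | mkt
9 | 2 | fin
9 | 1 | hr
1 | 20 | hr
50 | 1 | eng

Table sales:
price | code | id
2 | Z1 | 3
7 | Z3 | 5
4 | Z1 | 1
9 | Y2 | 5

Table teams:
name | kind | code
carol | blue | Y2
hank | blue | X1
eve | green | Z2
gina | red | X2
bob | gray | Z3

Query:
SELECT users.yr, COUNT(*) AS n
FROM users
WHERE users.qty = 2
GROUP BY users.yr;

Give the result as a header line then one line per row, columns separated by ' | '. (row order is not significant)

After WHERE (1 rows):
users.yr | users.qty | users.dept
9 | 2 | fin
After GROUP BY (1 rows):
users.yr | n
9 | 1

== RESULT ==
users.yr | n
9 | 1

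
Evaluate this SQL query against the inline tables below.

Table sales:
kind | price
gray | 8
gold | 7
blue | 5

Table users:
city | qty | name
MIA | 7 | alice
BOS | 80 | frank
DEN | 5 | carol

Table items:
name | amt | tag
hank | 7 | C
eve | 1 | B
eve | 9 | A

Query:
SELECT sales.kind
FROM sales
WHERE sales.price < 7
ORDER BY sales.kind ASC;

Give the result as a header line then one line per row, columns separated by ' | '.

After WHERE (1 rows):
sales.kind | sales.price
blue | 5
After SELECT (1 rows):
sales.kind
blue
After ORDER BY (1 rows):
sales.kind
blue

== RESULT ==
sales.kind
blue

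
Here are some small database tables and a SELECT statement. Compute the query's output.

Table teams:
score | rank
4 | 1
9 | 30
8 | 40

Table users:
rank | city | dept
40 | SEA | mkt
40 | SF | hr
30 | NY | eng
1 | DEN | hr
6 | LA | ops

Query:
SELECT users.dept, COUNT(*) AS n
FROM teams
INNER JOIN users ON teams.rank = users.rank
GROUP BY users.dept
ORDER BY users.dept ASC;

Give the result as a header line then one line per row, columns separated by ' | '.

After JOIN users (4 rows):
teams.score | teams.rank | users.rank | users.city | users.dept
4 | 1 | 1 | DEN | hr
9 | 30 | 30 | NY | eng
8 | 40 | 40 | SEA | mkt
8 | 40 | 40 | SF | hr
After GROUP BY (3 rows):
users.dept | n
hr | 2
eng | 1
mkt | 1
After ORDER BY (3 rows):
users.dept | n
eng | 1
hr | 2
mkt | 1

== RESULT ==
users.dept | n
eng | 1
hr | 2
mkt | 1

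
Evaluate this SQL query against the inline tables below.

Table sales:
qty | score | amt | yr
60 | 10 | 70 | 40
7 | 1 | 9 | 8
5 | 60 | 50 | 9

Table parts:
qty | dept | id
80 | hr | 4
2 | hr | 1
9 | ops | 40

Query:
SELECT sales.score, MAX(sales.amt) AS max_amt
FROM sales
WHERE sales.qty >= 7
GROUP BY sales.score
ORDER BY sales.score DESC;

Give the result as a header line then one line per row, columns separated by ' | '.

After WHERE (2 rows):
sales.qty | sales.score | sales.amt | sales.yr
60 | 10 | 70 | 40
7 | 1 | 9 | 8
After GROUP BY (2 rows):
sales.score | max_amt
10 | 70
1 | 9
After ORDER BY (2 rows):
sales.score | max_amt
10 | 70
1 | 9

== RESULT ==
sales.score | max_amt
10 | 70
1 | 9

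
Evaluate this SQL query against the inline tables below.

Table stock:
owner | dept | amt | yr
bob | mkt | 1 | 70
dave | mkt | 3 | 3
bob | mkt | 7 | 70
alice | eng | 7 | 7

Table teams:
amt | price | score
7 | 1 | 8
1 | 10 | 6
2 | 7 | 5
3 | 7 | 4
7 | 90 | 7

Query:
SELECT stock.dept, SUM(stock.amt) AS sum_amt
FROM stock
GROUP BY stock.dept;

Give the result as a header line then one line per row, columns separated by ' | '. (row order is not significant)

== RESULT ==
stock.dept | sum_amt
mkt | 11
eng | 7

Derivation:
After GROUP BY (2 rows):
stock.dept | sum_amt
mkt | 11
eng | 7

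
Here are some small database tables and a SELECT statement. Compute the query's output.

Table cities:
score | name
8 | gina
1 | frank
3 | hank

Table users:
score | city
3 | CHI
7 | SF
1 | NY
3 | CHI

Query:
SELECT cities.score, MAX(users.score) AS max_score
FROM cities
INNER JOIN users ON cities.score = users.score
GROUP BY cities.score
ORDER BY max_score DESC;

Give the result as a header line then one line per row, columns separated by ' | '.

After JOIN users (3 rows):
cities.score | cities.name | users.score | users.city
1 | frank | 1 | NY
3 | hank | 3 | CHI
3 | hank | 3 | CHI
After GROUP BY (2 rows):
cities.score | max_score
1 | 1
3 | 3
After ORDER BY (2 rows):
cities.score | max_score
3 | 3
1 | 1

== RESULT ==
cities.score | max_score
3 | 3
1 | 1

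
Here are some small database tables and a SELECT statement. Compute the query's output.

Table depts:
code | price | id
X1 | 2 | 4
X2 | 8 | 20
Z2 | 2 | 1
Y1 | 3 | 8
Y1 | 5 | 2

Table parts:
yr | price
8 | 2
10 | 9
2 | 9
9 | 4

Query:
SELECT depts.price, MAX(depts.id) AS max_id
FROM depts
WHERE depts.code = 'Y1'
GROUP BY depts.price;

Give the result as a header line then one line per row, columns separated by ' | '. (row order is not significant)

== RESULT ==
depts.price | max_id
3 | 8
5 | 2

Derivation:
After WHERE (2 rows):
depts.code | depts.price | depts.id
Y1 | 3 | 8
Y1 | 5 | 2
After GROUP BY (2 rows):
depts.price | max_id
3 | 8
5 | 2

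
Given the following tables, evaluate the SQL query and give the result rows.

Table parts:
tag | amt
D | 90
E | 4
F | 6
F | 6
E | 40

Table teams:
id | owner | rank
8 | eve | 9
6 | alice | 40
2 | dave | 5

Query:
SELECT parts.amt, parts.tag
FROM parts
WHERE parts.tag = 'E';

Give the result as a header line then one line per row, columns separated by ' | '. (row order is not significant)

After WHERE (2 rows):
parts.tag | parts.amt
E | 4
E | 40
After SELECT (2 rows):
parts.amt | parts.tag
4 | E
40 | E

== RESULT ==
parts.amt | parts.tag
4 | E
40 | E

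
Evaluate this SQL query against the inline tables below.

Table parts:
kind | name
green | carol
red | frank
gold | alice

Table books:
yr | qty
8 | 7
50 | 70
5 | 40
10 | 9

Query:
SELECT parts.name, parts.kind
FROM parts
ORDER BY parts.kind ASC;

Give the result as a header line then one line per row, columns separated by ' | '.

== RESULT ==
parts.name | parts.kind
alice | gold
carol | green
frank | red

Derivation:
After SELECT (3 rows):
parts.name | parts.kind
carol | green
frank | red
alice | gold
After ORDER BY (3 rows):
parts.name | parts.kind
alice | gold
carol | green
frank | red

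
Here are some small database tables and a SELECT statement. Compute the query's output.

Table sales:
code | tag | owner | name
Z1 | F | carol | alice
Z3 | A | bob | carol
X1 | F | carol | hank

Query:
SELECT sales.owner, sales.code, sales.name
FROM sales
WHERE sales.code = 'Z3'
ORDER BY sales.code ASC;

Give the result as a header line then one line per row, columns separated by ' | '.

After WHERE (1 rows):
sales.code | sales.tag | sales.owner | sales.name
Z3 | A | bob | carol
After SELECT (1 rows):
sales.owner | sales.code | sales.name
bob | Z3 | carol
After ORDER BY (1 rows):
sales.owner | sales.code | sales.name
bob | Z3 | carol

== RESULT ==
sales.owner | sales.code | sales.name
bob | Z3 | carol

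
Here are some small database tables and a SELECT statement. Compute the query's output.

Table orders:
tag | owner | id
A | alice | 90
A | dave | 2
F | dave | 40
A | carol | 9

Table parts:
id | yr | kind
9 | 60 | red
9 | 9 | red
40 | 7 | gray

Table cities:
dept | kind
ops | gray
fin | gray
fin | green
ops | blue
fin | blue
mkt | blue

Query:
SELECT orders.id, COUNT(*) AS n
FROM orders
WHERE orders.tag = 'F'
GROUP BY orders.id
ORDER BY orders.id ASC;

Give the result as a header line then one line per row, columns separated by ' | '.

After WHERE (1 rows):
orders.tag | orders.owner | orders.id
F | dave | 40
After GROUP BY (1 rows):
orders.id | n
40 | 1
After ORDER BY (1 rows):
orders.id | n
40 | 1

== RESULT ==
orders.id | n
40 | 1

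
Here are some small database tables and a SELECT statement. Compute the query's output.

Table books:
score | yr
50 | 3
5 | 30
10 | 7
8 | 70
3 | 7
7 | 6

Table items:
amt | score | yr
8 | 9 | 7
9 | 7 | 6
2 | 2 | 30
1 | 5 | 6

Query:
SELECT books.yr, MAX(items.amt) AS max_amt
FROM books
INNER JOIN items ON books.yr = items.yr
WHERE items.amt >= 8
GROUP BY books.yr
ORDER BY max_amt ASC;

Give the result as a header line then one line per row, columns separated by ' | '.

== RESULT ==
books.yr | max_amt
7 | 8
6 | 9

Derivation:
After JOIN items (5 rows):
books.score | books.yr | items.amt | items.score | items.yr
5 | 30 | 2 | 2 | 30
10 | 7 | 8 | 9 | 7
3 | 7 | 8 | 9 | 7
7 | 6 | 9 | 7 | 6
7 | 6 | 1 | 5 | 6
After WHERE (3 rows):
books.score | books.yr | items.amt | items.score | items.yr
10 | 7 | 8 | 9 | 7
3 | 7 | 8 | 9 | 7
7 | 6 | 9 | 7 | 6
After GROUP BY (2 rows):
books.yr | max_amt
7 | 8
6 | 9
After ORDER BY (2 rows):
books.yr | max_amt
7 | 8
6 | 9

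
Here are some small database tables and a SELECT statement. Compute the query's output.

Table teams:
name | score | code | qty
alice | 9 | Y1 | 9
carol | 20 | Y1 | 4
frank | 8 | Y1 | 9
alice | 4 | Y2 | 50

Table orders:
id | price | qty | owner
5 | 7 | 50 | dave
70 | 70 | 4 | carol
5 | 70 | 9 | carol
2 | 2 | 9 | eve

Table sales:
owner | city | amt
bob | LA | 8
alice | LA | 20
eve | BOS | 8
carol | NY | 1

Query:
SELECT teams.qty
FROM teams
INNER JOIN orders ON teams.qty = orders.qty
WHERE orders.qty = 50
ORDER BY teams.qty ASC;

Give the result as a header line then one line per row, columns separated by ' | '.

== RESULT ==
teams.qty
50

Derivation:
After JOIN orders (6 rows):
teams.name | teams.score | teams.code | teams.qty | orders.id | orders.price | orders.qty | orders.owner
alice | 9 | Y1 | 9 | 5 | 70 | 9 | carol
alice | 9 | Y1 | 9 | 2 | 2 | 9 | eve
carol | 20 | Y1 | 4 | 70 | 70 | 4 | carol
frank | 8 | Y1 | 9 | 5 | 70 | 9 | carol
frank | 8 | Y1 | 9 | 2 | 2 | 9 | eve
alice | 4 | Y2 | 50 | 5 | 7 | 50 | dave
After WHERE (1 rows):
teams.name | teams.score | teams.code | teams.qty | orders.id | orders.price | orders.qty | orders.owner
alice | 4 | Y2 | 50 | 5 | 7 | 50 | dave
After SELECT (1 rows):
teams.qty
50
After ORDER BY (1 rows):
teams.qty
50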